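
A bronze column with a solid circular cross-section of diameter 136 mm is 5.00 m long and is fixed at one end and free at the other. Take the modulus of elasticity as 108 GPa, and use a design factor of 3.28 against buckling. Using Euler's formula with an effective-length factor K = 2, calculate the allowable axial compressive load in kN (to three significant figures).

I = πd⁴/64 = π×136⁴/64 = 1.679×10^7 mm⁴.
Effective length L_e = KL = 2×5.00 m = 10000 mm.
Euler critical load P_cr = π²EI/L_e² = π²×108000×1.679×10^7/10000² = 179000 N.
P_allow = P_cr/n = 179000/3.28 = 54570 N.

P_allow = 54.6 kN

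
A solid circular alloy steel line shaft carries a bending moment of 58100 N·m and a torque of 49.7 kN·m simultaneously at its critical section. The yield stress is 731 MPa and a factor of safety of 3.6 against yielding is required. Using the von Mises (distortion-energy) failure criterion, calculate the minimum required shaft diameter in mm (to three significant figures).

σ_allow = σ_y/n = 731/3.6 = 203.1 MPa.
For a solid shaft σ_b = 32M/(πd³) and τ = 16T/(πd³), so the von Mises stress is σ' = (16/πd³)·√(4M²+3T²).
√(4M²+3T²) = √(4×(5.810×10^7)² + 3×(4.970×10^7)²) = 1.446×10^8 N·mm.
d³ = 16×1.446×10^8/(π×203.1) = 3.627×10^6 mm³.
d = 153.6 mm.

d = 154 mm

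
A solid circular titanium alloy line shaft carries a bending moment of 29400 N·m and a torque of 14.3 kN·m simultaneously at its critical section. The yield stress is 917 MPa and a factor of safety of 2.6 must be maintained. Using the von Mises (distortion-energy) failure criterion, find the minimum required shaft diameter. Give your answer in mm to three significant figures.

σ_allow = σ_y/n = 917/2.6 = 352.7 MPa.
For a solid shaft σ_b = 32M/(πd³) and τ = 16T/(πd³), so the von Mises stress is σ' = (16/πd³)·√(4M²+3T²).
√(4M²+3T²) = √(4×(2.940×10^7)² + 3×(1.430×10^7)²) = 6.380×10^7 N·mm.
d³ = 16×6.380×10^7/(π×352.7) = 921300 mm³.
d = 97.31 mm.

d = 97.3 mm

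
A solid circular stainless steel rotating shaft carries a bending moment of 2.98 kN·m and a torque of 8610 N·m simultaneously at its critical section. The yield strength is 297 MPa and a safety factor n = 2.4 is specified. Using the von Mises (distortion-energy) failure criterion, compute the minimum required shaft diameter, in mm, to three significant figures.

d = 87.1 mm

σ_allow = σ_y/n = 297/2.4 = 123.8 MPa.
For a solid shaft σ_b = 32M/(πd³) and τ = 16T/(πd³), so the von Mises stress is σ' = (16/πd³)·√(4M²+3T²).
√(4M²+3T²) = √(4×(2.980×10^6)² + 3×(8.610×10^6)²) = 1.606×10^7 N·mm.
d³ = 16×1.606×10^7/(π×123.8) = 660900 mm³.
d = 87.11 mm.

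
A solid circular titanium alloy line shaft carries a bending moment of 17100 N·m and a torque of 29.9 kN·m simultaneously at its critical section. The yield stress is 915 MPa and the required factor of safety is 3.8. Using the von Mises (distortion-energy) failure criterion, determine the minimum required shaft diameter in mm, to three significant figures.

σ_allow = σ_y/n = 915/3.8 = 240.8 MPa.
For a solid shaft σ_b = 32M/(πd³) and τ = 16T/(πd³), so the von Mises stress is σ' = (16/πd³)·√(4M²+3T²).
√(4M²+3T²) = √(4×(1.710×10^7)² + 3×(2.990×10^7)²) = 6.206×10^7 N·mm.
d³ = 16×6.206×10^7/(π×240.8) = 1.313×10^6 mm³.
d = 109.5 mm.

d = 109 mm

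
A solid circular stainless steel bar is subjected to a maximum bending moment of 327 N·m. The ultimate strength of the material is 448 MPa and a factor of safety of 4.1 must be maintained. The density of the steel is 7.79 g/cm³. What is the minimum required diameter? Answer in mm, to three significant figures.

σ_allow = 448/4.1 = 109.3 MPa.
For a solid circular section σ = 32M/(πd³), so d³ = 32M/(π σ_allow) = 32×327000/(π×109.3) = 30480 mm³.
d = 31.24 mm.

d = 31.2 mm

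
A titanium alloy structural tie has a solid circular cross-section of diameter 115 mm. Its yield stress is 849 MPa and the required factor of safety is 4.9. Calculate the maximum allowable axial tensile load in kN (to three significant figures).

σ_allow = 849/4.9 = 173.3 MPa.
A = πd²/4 = π×115²/4 = 10390 mm².
F_allow = σ_allow × A = 173.3×10390 = 1.800×10^6 N.

F_allow = 1800 kN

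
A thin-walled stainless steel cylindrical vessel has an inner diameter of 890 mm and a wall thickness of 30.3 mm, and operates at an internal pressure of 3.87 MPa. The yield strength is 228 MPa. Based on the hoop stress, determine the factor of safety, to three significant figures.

n = 4.01

σ_h = pD/(2t) = 3.87×890/(2×30.3) = 56.84 MPa.
n = 228/56.84 = 4.011.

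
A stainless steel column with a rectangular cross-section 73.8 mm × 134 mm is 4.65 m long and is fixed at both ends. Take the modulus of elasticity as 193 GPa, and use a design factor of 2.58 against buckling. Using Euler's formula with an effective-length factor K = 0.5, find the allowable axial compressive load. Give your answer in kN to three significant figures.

Buckling occurs about the weak axis: I_min = h·b³/12 = 134×73.8³/12 = 4.488×10^6 mm⁴ (b = 73.8 mm is the smaller dimension).
Effective length L_e = KL = 0.5×4.65 m = 2325 mm.
Euler critical load P_cr = π²EI/L_e² = π²×193000×4.488×10^6/2325² = 1.582×10^6 N.
P_allow = P_cr/n = 1.582×10^6/2.58 = 613000 N.

P_allow = 613 kN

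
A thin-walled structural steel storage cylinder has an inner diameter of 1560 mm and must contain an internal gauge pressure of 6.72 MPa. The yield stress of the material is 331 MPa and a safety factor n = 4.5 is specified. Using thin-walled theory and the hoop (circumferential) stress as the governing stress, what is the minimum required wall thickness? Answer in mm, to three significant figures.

t = 71.3 mm

σ_allow = 331/4.5 = 73.56 MPa.
Hoop stress σ_h = pD/(2t), so t = pD/(2σ_allow) = 6.72×1560/(2×73.56) = 71.26 mm.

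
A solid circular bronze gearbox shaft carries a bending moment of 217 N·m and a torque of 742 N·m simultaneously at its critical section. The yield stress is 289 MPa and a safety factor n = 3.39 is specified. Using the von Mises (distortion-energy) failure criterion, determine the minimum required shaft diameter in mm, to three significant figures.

d = 43.3 mm

σ_allow = σ_y/n = 289/3.39 = 85.25 MPa.
For a solid shaft σ_b = 32M/(πd³) and τ = 16T/(πd³), so the von Mises stress is σ' = (16/πd³)·√(4M²+3T²).
√(4M²+3T²) = √(4×(217000)² + 3×(742000)²) = 1.356×10^6 N·mm.
d³ = 16×1.356×10^6/(π×85.25) = 81040 mm³.
d = 43.27 mm.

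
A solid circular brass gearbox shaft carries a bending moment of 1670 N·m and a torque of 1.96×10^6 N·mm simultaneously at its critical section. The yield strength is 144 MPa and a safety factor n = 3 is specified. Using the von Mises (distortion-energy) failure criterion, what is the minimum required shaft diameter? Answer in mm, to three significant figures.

d = 79.6 mm

σ_allow = σ_y/n = 144/3 = 48.00 MPa.
For a solid shaft σ_b = 32M/(πd³) and τ = 16T/(πd³), so the von Mises stress is σ' = (16/πd³)·√(4M²+3T²).
√(4M²+3T²) = √(4×(1.670×10^6)² + 3×(1.960×10^6)²) = 4.762×10^6 N·mm.
d³ = 16×4.762×10^6/(π×48.00) = 505300 mm³.
d = 79.65 mm.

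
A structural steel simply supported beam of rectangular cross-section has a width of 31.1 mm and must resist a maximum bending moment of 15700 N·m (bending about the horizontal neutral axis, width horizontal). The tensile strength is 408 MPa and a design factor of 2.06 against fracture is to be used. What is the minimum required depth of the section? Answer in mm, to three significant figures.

h = 124 mm

σ_allow = 408/2.06 = 198.1 MPa.
For a rectangular section σ = 6M/(bh²), so h² = 6M/(b σ_allow) = 6×1.5700×10^7/(31.1×198.1) = 15290 mm².
h = 123.7 mm.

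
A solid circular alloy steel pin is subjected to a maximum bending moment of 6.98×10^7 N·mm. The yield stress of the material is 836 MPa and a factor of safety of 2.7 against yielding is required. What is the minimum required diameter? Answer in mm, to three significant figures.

σ_allow = 836/2.7 = 309.6 MPa.
For a solid circular section σ = 32M/(πd³), so d³ = 32M/(π σ_allow) = 32×6.9800×10^7/(π×309.6) = 2.296×10^6 mm³.
d = 131.9 mm.

d = 132 mm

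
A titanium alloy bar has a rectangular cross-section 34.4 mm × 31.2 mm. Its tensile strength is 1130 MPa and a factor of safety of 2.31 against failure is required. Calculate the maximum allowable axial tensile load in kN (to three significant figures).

σ_allow = 1130/2.31 = 489.2 MPa.
A = 34.4×31.2 = 1073 mm².
F_allow = σ_allow × A = 489.2×1073 = 525000 N.

F_allow = 525 kN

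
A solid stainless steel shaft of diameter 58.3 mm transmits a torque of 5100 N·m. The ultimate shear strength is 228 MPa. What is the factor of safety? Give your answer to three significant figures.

τ = 16T/(πd³) = 16×5100000/(π×58.3³) = 131.1 MPa.
n = τ_limit/τ = 228/131.1 = 1.739.

n = 1.74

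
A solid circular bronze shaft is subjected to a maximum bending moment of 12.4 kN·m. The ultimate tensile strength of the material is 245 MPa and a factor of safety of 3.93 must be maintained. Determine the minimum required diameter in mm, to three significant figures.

d = 127 mm

σ_allow = 245/3.93 = 62.34 MPa.
For a solid circular section σ = 32M/(πd³), so d³ = 32M/(π σ_allow) = 32×1.2400×10^7/(π×62.34) = 2.026×10^6 mm³.
d = 126.5 mm.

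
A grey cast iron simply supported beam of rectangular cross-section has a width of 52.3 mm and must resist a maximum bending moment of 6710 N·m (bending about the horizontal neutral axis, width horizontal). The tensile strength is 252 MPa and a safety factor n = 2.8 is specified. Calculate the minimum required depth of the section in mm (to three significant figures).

h = 92.5 mm

σ_allow = 252/2.8 = 90.00 MPa.
For a rectangular section σ = 6M/(bh²), so h² = 6M/(b σ_allow) = 6×6710000/(52.3×90.00) = 8553 mm².
h = 92.48 mm.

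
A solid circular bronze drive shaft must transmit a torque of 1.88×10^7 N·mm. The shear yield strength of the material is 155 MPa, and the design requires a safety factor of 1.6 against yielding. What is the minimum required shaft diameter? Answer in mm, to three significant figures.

d = 99.6 mm

Allowable shear stress τ_allow = 155/1.6 = 96.88 MPa.
For a solid shaft τ = 16T/(πd³), so d³ = 16T/(π τ_allow) = 16×1.8800×10^7/(π×96.88) = 988400 mm³.
d = (988400)^(1/3) = 99.61 mm.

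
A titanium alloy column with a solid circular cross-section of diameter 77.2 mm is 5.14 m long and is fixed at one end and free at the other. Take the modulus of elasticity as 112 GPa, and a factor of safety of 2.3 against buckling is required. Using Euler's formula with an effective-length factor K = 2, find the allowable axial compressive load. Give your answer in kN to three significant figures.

I = πd⁴/64 = π×77.2⁴/64 = 1.744×10^6 mm⁴.
Effective length L_e = KL = 2×5.14 m = 10280 mm.
Euler critical load P_cr = π²EI/L_e² = π²×112000×1.744×10^6/10280² = 18240 N.
P_allow = P_cr/n = 18240/2.3 = 7929 N.

P_allow = 7.93 kN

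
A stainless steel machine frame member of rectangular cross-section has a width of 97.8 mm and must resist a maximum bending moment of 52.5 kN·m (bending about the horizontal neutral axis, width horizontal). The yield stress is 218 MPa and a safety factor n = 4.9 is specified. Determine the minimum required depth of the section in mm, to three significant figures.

h = 269 mm

σ_allow = 218/4.9 = 44.49 MPa.
For a rectangular section σ = 6M/(bh²), so h² = 6M/(b σ_allow) = 6×5.2500×10^7/(97.8×44.49) = 72400 mm².
h = 269.1 mm.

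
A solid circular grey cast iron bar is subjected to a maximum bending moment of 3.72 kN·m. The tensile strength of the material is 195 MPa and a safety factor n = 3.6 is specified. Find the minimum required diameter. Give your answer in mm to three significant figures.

σ_allow = 195/3.6 = 54.17 MPa.
For a solid circular section σ = 32M/(πd³), so d³ = 32M/(π σ_allow) = 32×3720000/(π×54.17) = 699500 mm³.
d = 88.77 mm.

d = 88.8 mm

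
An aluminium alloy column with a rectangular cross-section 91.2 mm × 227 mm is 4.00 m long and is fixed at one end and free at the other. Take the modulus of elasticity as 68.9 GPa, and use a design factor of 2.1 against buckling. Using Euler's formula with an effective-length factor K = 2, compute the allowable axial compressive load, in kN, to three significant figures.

Buckling occurs about the weak axis: I_min = h·b³/12 = 227×91.2³/12 = 1.435×10^7 mm⁴ (b = 91.2 mm is the smaller dimension).
Effective length L_e = KL = 2×4.00 m = 8000 mm.
Euler critical load P_cr = π²EI/L_e² = π²×68900×1.435×10^7/8000² = 152500 N.
P_allow = P_cr/n = 152500/2.1 = 72600 N.

P_allow = 72.6 kN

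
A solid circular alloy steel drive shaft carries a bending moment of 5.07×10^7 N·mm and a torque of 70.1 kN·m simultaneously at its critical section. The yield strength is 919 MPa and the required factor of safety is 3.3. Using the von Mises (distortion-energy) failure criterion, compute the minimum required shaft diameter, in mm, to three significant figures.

σ_allow = σ_y/n = 919/3.3 = 278.5 MPa.
For a solid shaft σ_b = 32M/(πd³) and τ = 16T/(πd³), so the von Mises stress is σ' = (16/πd³)·√(4M²+3T²).
√(4M²+3T²) = √(4×(5.070×10^7)² + 3×(7.010×10^7)²) = 1.582×10^8 N·mm.
d³ = 16×1.582×10^8/(π×278.5) = 2.893×10^6 mm³.
d = 142.5 mm.

d = 142 mm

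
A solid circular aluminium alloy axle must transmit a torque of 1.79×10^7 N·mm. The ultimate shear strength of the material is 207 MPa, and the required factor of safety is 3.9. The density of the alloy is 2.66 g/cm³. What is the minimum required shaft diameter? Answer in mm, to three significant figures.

d = 120 mm

Allowable shear stress τ_allow = 207/3.9 = 53.08 MPa.
For a solid shaft τ = 16T/(πd³), so d³ = 16T/(π τ_allow) = 16×1.7900×10^7/(π×53.08) = 1.718×10^6 mm³.
d = (1.718×10^6)^(1/3) = 119.8 mm.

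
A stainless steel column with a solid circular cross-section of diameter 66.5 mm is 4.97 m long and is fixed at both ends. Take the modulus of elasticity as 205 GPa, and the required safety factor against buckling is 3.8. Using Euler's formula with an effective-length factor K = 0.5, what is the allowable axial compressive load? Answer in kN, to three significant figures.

P_allow = 82.8 kN

I = πd⁴/64 = π×66.5⁴/64 = 960000 mm⁴.
Effective length L_e = KL = 0.5×4.97 m = 2485 mm.
Euler critical load P_cr = π²EI/L_e² = π²×205000×960000/2485² = 314500 N.
P_allow = P_cr/n = 314500/3.8 = 82770 N.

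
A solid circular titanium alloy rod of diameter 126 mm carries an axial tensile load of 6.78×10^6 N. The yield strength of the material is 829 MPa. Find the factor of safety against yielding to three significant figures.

A = πd²/4 = 12470 mm².
σ = F/A = 6780000/12470 = 543.7 MPa.
n = 829/543.7 = 1.525.

n = 1.52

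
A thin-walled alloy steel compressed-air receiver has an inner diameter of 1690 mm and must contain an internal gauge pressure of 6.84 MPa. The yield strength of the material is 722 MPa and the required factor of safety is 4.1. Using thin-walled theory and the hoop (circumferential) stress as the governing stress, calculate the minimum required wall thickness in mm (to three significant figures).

t = 32.8 mm

σ_allow = 722/4.1 = 176.1 MPa.
Hoop stress σ_h = pD/(2t), so t = pD/(2σ_allow) = 6.84×1690/(2×176.1) = 32.82 mm.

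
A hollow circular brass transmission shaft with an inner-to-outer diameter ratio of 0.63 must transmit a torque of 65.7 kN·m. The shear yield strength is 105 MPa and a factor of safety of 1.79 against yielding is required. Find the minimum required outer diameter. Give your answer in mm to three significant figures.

τ_allow = 105/1.79 = 58.66 MPa.
For a hollow shaft τ = 16T/[πd_o³(1−k⁴)] with k = 0.63, so 1−k⁴ = 0.8425.
d_o³ = 16T/[π τ_allow (1−k⁴)] = 16×6.5700×10^7/(π×58.66×0.8425) = 6.771×10^6 mm³.
d_o = 189.2 mm.

d_o = 189 mm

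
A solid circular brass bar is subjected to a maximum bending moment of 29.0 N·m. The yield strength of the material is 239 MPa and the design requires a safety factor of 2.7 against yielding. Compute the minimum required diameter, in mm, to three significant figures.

d = 14.9 mm

σ_allow = 239/2.7 = 88.52 MPa.
For a solid circular section σ = 32M/(πd³), so d³ = 32M/(π σ_allow) = 32×29000/(π×88.52) = 3337 mm³.
d = 14.94 mm.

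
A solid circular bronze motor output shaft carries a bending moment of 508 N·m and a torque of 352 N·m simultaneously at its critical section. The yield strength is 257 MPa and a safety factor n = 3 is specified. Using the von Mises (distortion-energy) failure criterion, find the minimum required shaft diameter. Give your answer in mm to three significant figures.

σ_allow = σ_y/n = 257/3 = 85.67 MPa.
For a solid shaft σ_b = 32M/(πd³) and τ = 16T/(πd³), so the von Mises stress is σ' = (16/πd³)·√(4M²+3T²).
√(4M²+3T²) = √(4×(508000)² + 3×(352000)²) = 1.185×10^6 N·mm.
d³ = 16×1.185×10^6/(π×85.67) = 70440 mm³.
d = 41.30 mm.

d = 41.3 mm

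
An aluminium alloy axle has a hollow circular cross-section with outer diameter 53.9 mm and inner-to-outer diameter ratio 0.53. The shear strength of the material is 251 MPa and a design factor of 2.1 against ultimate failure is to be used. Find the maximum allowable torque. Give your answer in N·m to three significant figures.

T_allow = 3380 N·m

τ_allow = 251/2.1 = 119.5 MPa.
For a hollow shaft T_allow = τ_allow·πd_o³(1−k⁴)/16 with 1−k⁴ = 0.9211, so πd_o³(1−k⁴)/16 = 28320 mm³.
T_allow = 119.5×28320 = 3.385×10^6 N·mm = 3385 N·m.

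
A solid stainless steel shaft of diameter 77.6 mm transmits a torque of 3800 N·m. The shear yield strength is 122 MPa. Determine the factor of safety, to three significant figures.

τ = 16T/(πd³) = 16×3800000/(π×77.6³) = 41.42 MPa.
n = τ_limit/τ = 122/41.42 = 2.946.

n = 2.95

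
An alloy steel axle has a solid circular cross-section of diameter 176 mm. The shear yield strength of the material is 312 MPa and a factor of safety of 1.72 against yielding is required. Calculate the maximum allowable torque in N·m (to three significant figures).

τ_allow = 312/1.72 = 181.4 MPa.
For a solid shaft T_allow = τ_allow·πd³/16; πd³/16 = π×176³/16 = 1.070×10^6 mm³.
T_allow = 181.4×1.070×10^6 = 1.942×10^8 N·mm = 194200 N·m.

T_allow = 1.94×10^5 N·m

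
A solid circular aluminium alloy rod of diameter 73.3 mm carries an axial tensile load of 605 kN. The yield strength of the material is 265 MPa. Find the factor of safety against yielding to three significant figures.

n = 1.85

A = πd²/4 = 4220 mm².
σ = F/A = 605000/4220 = 143.4 MPa.
n = 265/143.4 = 1.848.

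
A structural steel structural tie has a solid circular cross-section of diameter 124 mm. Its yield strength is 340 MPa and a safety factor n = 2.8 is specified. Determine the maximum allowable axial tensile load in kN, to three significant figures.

σ_allow = 340/2.8 = 121.4 MPa.
A = πd²/4 = π×124²/4 = 12080 mm².
F_allow = σ_allow × A = 121.4×12080 = 1.466×10^6 N.

F_allow = 1470 kN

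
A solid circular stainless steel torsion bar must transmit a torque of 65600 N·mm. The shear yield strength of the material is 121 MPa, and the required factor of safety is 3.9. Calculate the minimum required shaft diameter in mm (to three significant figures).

d = 22.1 mm

Allowable shear stress τ_allow = 121/3.9 = 31.03 MPa.
For a solid shaft τ = 16T/(πd³), so d³ = 16T/(π τ_allow) = 16×65600/(π×31.03) = 10770 mm³.
d = (10770)^(1/3) = 22.08 mm.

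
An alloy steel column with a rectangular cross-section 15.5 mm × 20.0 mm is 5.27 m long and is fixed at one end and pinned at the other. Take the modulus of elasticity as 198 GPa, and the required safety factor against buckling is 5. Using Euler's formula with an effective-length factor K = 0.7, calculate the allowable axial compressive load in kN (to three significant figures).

P_allow = 0.178 kN

Buckling occurs about the weak axis: I_min = h·b³/12 = 20.0×15.5³/12 = 6206 mm⁴ (b = 15.5 mm is the smaller dimension).
Effective length L_e = KL = 0.7×5.27 m = 3689 mm.
Euler critical load P_cr = π²EI/L_e² = π²×198000×6206/3689² = 891.2 N.
P_allow = P_cr/n = 891.2/5 = 178.2 N.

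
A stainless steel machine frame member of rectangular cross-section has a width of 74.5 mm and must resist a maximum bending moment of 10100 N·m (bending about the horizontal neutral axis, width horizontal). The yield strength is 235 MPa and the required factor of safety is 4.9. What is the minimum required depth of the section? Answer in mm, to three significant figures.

σ_allow = 235/4.9 = 47.96 MPa.
For a rectangular section σ = 6M/(bh²), so h² = 6M/(b σ_allow) = 6×1.0100×10^7/(74.5×47.96) = 16960 mm².
h = 130.2 mm.

h = 130 mm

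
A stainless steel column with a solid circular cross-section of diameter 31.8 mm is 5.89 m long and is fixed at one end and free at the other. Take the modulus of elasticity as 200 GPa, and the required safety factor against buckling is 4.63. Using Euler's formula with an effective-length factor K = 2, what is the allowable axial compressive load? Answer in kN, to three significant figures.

I = πd⁴/64 = π×31.8⁴/64 = 50200 mm⁴.
Effective length L_e = KL = 2×5.89 m = 11780 mm.
Euler critical load P_cr = π²EI/L_e² = π²×200000×50200/11780² = 714.0 N.
P_allow = P_cr/n = 714.0/4.63 = 154.2 N.

P_allow = 0.154 kN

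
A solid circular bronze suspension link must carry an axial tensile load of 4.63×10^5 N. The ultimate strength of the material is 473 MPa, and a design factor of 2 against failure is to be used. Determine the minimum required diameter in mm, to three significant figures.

d = 49.9 mm

Allowable stress σ_allow = 473/2 = 236.5 MPa.
Required area A = F/σ_allow = 463000/236.5 = 1958 mm².
A = πd²/4 → d = √(4A/π) = 49.93 mm.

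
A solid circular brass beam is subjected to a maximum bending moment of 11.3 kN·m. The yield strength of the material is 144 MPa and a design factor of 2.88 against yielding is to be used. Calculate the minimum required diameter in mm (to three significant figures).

σ_allow = 144/2.88 = 50.00 MPa.
For a solid circular section σ = 32M/(πd³), so d³ = 32M/(π σ_allow) = 32×1.1300×10^7/(π×50.00) = 2.302×10^6 mm³.
d = 132.0 mm.

d = 132 mm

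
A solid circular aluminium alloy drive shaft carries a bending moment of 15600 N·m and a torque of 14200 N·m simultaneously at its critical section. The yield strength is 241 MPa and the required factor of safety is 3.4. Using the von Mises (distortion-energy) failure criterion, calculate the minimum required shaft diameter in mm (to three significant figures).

d = 142 mm

σ_allow = σ_y/n = 241/3.4 = 70.88 MPa.
For a solid shaft σ_b = 32M/(πd³) and τ = 16T/(πd³), so the von Mises stress is σ' = (16/πd³)·√(4M²+3T²).
√(4M²+3T²) = √(4×(1.560×10^7)² + 3×(1.420×10^7)²) = 3.973×10^7 N·mm.
d³ = 16×3.973×10^7/(π×70.88) = 2.855×10^6 mm³.
d = 141.9 mm.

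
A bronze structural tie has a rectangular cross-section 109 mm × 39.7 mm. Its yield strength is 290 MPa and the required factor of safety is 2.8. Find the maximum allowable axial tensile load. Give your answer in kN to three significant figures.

F_allow = 448 kN

σ_allow = 290/2.8 = 103.6 MPa.
A = 109×39.7 = 4327 mm².
F_allow = σ_allow × A = 103.6×4327 = 448200 N.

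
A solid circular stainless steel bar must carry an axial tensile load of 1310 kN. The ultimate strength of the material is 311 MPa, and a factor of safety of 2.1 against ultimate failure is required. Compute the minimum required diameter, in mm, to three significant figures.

Allowable stress σ_allow = 311/2.1 = 148.1 MPa.
Required area A = F/σ_allow = 1310000/148.1 = 8846 mm².
A = πd²/4 → d = √(4A/π) = 106.1 mm.

d = 106 mm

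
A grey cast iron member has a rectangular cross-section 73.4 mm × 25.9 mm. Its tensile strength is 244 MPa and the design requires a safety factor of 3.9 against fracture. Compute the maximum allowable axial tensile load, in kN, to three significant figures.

σ_allow = 244/3.9 = 62.56 MPa.
A = 73.4×25.9 = 1901 mm².
F_allow = σ_allow × A = 62.56×1901 = 118900 N.

F_allow = 119 kN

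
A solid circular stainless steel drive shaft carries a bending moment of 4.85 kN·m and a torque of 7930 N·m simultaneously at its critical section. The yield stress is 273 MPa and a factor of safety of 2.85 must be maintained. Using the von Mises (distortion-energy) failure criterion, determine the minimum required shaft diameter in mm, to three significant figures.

d = 96.3 mm

σ_allow = σ_y/n = 273/2.85 = 95.79 MPa.
For a solid shaft σ_b = 32M/(πd³) and τ = 16T/(πd³), so the von Mises stress is σ' = (16/πd³)·√(4M²+3T²).
√(4M²+3T²) = √(4×(4.850×10^6)² + 3×(7.930×10^6)²) = 1.682×10^7 N·mm.
d³ = 16×1.682×10^7/(π×95.79) = 894000 mm³.
d = 96.33 mm.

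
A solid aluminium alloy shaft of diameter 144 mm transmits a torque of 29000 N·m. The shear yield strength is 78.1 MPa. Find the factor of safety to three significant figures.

n = 1.58

τ = 16T/(πd³) = 16×2.9000×10^7/(π×144³) = 49.46 MPa.
n = τ_limit/τ = 78.1/49.46 = 1.579.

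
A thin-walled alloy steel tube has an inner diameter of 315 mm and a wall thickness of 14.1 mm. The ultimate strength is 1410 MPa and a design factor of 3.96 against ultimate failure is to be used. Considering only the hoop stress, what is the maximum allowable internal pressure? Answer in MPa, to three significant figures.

p_allow = 31.9 MPa

σ_allow = 1410/3.96 = 356.1 MPa.
σ_h = pD/(2t) → p_allow = 2σ_allow t/D = 2×356.1×14.1/315 = 31.88 MPa.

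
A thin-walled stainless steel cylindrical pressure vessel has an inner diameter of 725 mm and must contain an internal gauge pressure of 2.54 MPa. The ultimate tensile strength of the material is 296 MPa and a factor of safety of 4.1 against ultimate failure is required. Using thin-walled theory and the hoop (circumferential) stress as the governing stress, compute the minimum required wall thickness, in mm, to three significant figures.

σ_allow = 296/4.1 = 72.20 MPa.
Hoop stress σ_h = pD/(2t), so t = pD/(2σ_allow) = 2.54×725/(2×72.20) = 12.75 mm.

t = 12.8 mm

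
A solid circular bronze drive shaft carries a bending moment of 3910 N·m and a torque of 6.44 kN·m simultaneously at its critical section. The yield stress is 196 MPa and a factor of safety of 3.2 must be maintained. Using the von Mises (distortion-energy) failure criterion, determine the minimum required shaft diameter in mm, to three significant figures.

d = 104 mm

σ_allow = σ_y/n = 196/3.2 = 61.25 MPa.
For a solid shaft σ_b = 32M/(πd³) and τ = 16T/(πd³), so the von Mises stress is σ' = (16/πd³)·√(4M²+3T²).
√(4M²+3T²) = √(4×(3.910×10^6)² + 3×(6.440×10^6)²) = 1.362×10^7 N·mm.
d³ = 16×1.362×10^7/(π×61.25) = 1.133×10^6 mm³.
d = 104.2 mm.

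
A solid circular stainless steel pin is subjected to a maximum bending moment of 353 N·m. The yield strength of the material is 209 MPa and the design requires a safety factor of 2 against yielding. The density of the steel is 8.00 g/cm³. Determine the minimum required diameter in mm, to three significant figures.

σ_allow = 209/2 = 104.5 MPa.
For a solid circular section σ = 32M/(πd³), so d³ = 32M/(π σ_allow) = 32×353000/(π×104.5) = 34410 mm³.
d = 32.53 mm.

d = 32.5 mm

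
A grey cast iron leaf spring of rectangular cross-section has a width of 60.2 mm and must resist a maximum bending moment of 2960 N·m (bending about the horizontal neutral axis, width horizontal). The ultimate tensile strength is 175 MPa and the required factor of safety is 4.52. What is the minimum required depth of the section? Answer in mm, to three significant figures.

h = 87.3 mm

σ_allow = 175/4.52 = 38.72 MPa.
For a rectangular section σ = 6M/(bh²), so h² = 6M/(b σ_allow) = 6×2960000/(60.2×38.72) = 7620 mm².
h = 87.29 mm.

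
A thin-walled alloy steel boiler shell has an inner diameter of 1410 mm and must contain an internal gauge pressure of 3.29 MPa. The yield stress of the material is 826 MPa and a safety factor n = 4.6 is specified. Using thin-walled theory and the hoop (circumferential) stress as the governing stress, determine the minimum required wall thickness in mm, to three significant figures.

t = 12.9 mm

σ_allow = 826/4.6 = 179.6 MPa.
Hoop stress σ_h = pD/(2t), so t = pD/(2σ_allow) = 3.29×1410/(2×179.6) = 12.92 mm.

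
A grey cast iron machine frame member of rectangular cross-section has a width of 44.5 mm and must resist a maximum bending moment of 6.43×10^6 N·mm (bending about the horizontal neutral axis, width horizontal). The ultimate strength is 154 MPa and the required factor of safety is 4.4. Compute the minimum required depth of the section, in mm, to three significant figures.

σ_allow = 154/4.4 = 35.00 MPa.
For a rectangular section σ = 6M/(bh²), so h² = 6M/(b σ_allow) = 6×6430000/(44.5×35.00) = 24770 mm².
h = 157.4 mm.

h = 157 mm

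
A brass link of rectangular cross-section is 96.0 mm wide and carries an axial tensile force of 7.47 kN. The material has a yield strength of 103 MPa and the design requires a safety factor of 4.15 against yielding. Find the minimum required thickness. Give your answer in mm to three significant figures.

t = 3.14 mm

σ_allow = 103/4.15 = 24.82 MPa.
Required area A = F/σ_allow = 7470.0/24.82 = 301.0 mm².
t = A/w = 301.0/96.0 = 3.135 mm.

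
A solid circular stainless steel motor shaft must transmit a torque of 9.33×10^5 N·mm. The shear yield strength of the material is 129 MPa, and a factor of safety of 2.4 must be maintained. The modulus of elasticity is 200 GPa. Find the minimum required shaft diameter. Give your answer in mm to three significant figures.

d = 44.5 mm

Allowable shear stress τ_allow = 129/2.4 = 53.75 MPa.
For a solid shaft τ = 16T/(πd³), so d³ = 16T/(π τ_allow) = 16×933000/(π×53.75) = 88400 mm³.
d = (88400)^(1/3) = 44.55 mm.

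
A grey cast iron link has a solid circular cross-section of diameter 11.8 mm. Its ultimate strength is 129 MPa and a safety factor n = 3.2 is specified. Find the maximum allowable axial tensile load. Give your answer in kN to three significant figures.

σ_allow = 129/3.2 = 40.31 MPa.
A = πd²/4 = π×11.8²/4 = 109.4 mm².
F_allow = σ_allow × A = 40.31×109.4 = 4409 N.

F_allow = 4.41 kN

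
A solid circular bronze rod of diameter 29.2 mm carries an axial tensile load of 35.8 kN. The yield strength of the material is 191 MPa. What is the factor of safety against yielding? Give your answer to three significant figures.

A = πd²/4 = 669.7 mm².
σ = F/A = 35800/669.7 = 53.46 MPa.
n = 191/53.46 = 3.573.

n = 3.57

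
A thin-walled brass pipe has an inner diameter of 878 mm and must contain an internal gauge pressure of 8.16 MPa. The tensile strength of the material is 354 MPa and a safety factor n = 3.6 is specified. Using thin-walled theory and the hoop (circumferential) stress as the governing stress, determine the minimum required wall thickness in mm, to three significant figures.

t = 36.4 mm

σ_allow = 354/3.6 = 98.33 MPa.
Hoop stress σ_h = pD/(2t), so t = pD/(2σ_allow) = 8.16×878/(2×98.33) = 36.43 mm.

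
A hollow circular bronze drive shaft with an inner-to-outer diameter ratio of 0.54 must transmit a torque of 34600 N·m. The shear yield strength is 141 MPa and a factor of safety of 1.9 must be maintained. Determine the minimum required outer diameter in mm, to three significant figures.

d_o = 137 mm

τ_allow = 141/1.9 = 74.21 MPa.
For a hollow shaft τ = 16T/[πd_o³(1−k⁴)] with k = 0.54, so 1−k⁴ = 0.9150.
d_o³ = 16T/[π τ_allow (1−k⁴)] = 16×3.4600×10^7/(π×74.21×0.9150) = 2.595×10^6 mm³.
d_o = 137.4 mm.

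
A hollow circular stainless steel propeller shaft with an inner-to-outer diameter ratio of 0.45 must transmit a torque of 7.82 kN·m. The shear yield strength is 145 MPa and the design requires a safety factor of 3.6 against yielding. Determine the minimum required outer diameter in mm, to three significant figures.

τ_allow = 145/3.6 = 40.28 MPa.
For a hollow shaft τ = 16T/[πd_o³(1−k⁴)] with k = 0.45, so 1−k⁴ = 0.9590.
d_o³ = 16T/[π τ_allow (1−k⁴)] = 16×7820000/(π×40.28×0.9590) = 1.031×10^6 mm³.
d_o = 101.0 mm.

d_o = 101 mm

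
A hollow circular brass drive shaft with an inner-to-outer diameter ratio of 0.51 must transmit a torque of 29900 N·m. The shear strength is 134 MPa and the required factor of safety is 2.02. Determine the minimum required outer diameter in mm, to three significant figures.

τ_allow = 134/2.02 = 66.34 MPa.
For a hollow shaft τ = 16T/[πd_o³(1−k⁴)] with k = 0.51, so 1−k⁴ = 0.9323.
d_o³ = 16T/[π τ_allow (1−k⁴)] = 16×2.9900×10^7/(π×66.34×0.9323) = 2.462×10^6 mm³.
d_o = 135.0 mm.

d_o = 135 mm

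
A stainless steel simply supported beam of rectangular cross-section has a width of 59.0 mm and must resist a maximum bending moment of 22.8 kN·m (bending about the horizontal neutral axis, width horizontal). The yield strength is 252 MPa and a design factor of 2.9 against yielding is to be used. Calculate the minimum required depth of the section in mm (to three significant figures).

h = 163 mm

σ_allow = 252/2.9 = 86.90 MPa.
For a rectangular section σ = 6M/(bh²), so h² = 6M/(b σ_allow) = 6×2.2800×10^7/(59.0×86.90) = 26680 mm².
h = 163.3 mm.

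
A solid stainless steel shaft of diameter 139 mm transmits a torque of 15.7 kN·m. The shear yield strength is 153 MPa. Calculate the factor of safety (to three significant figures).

τ = 16T/(πd³) = 16×1.5700×10^7/(π×139³) = 29.77 MPa.
n = τ_limit/τ = 153/29.77 = 5.139.

n = 5.14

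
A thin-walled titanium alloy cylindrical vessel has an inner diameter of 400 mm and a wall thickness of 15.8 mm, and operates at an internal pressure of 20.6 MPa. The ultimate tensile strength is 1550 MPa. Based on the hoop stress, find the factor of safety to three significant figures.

σ_h = pD/(2t) = 20.6×400/(2×15.8) = 260.8 MPa.
n = 1550/260.8 = 5.944.

n = 5.94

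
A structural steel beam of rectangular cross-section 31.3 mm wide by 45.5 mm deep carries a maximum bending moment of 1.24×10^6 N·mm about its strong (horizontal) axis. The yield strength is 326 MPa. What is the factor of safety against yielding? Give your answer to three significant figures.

n = 2.84

Section modulus S = bh²/6 = 31.3×45.5²/6 = 10800 mm³.
σ = M/S = 1240000/10800 = 114.8 MPa.
n = 326/114.8 = 2.839.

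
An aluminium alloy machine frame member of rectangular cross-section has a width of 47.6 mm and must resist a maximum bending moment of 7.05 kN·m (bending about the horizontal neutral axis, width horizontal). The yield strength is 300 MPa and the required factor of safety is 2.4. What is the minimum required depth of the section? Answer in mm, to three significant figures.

σ_allow = 300/2.4 = 125.0 MPa.
For a rectangular section σ = 6M/(bh²), so h² = 6M/(b σ_allow) = 6×7050000/(47.6×125.0) = 7109 mm².
h = 84.32 mm.

h = 84.3 mm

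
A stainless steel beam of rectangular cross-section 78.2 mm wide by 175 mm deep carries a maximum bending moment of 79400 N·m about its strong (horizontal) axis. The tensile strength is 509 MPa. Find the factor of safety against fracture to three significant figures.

n = 2.56

Section modulus S = bh²/6 = 78.2×175²/6 = 399100 mm³.
σ = M/S = 7.9400×10^7/399100 = 198.9 MPa.
n = 509/198.9 = 2.559.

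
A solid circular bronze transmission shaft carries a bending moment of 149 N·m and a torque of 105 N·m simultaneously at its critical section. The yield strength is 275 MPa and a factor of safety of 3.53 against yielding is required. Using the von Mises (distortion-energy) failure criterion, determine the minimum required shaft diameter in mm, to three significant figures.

σ_allow = σ_y/n = 275/3.53 = 77.90 MPa.
For a solid shaft σ_b = 32M/(πd³) and τ = 16T/(πd³), so the von Mises stress is σ' = (16/πd³)·√(4M²+3T²).
√(4M²+3T²) = √(4×(149000)² + 3×(105000)²) = 349100 N·mm.
d³ = 16×349100/(π×77.90) = 22820 mm³.
d = 28.37 mm.

d = 28.4 mm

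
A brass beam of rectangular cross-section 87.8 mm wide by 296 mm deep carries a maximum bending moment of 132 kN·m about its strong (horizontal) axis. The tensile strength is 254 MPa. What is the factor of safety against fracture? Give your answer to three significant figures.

n = 2.47

Section modulus S = bh²/6 = 87.8×296²/6 = 1.282×10^6 mm³.
σ = M/S = 1.3200×10^8/1.282×10^6 = 103.0 MPa.
n = 254/103.0 = 2.467.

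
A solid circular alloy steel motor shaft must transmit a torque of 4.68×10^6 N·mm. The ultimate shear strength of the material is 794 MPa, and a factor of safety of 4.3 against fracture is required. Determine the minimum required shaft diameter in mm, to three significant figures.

Allowable shear stress τ_allow = 794/4.3 = 184.7 MPa.
For a solid shaft τ = 16T/(πd³), so d³ = 16T/(π τ_allow) = 16×4680000/(π×184.7) = 129100 mm³.
d = (129100)^(1/3) = 50.54 mm.

d = 50.5 mm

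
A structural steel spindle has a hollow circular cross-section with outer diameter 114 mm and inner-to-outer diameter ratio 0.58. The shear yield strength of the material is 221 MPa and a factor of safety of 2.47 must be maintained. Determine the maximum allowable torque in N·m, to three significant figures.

τ_allow = 221/2.47 = 89.47 MPa.
For a hollow shaft T_allow = τ_allow·πd_o³(1−k⁴)/16 with 1−k⁴ = 0.8868, so πd_o³(1−k⁴)/16 = 258000 mm³.
T_allow = 89.47×258000 = 2.308×10^7 N·mm = 23080 N·m.

T_allow = 23100 N·m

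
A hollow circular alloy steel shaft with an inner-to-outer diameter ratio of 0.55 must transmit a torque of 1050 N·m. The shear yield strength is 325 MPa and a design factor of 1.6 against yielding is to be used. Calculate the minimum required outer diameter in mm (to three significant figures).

d_o = 30.7 mm

τ_allow = 325/1.6 = 203.1 MPa.
For a hollow shaft τ = 16T/[πd_o³(1−k⁴)] with k = 0.55, so 1−k⁴ = 0.9085.
d_o³ = 16T/[π τ_allow (1−k⁴)] = 16×1050000/(π×203.1×0.9085) = 28980 mm³.
d_o = 30.72 mm.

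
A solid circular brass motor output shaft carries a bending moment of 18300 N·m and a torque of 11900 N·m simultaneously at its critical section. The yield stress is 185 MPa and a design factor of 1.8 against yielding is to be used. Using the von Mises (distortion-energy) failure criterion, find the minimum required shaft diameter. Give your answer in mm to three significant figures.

d = 128 mm

σ_allow = σ_y/n = 185/1.8 = 102.8 MPa.
For a solid shaft σ_b = 32M/(πd³) and τ = 16T/(πd³), so the von Mises stress is σ' = (16/πd³)·√(4M²+3T²).
√(4M²+3T²) = √(4×(1.830×10^7)² + 3×(1.190×10^7)²) = 4.200×10^7 N·mm.
d³ = 16×4.200×10^7/(π×102.8) = 2.081×10^6 mm³.
d = 127.7 mm.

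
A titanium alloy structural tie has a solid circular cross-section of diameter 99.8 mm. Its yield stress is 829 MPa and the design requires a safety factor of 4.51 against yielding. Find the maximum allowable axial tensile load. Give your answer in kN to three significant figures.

σ_allow = 829/4.51 = 183.8 MPa.
A = πd²/4 = π×99.8²/4 = 7823 mm².
F_allow = σ_allow × A = 183.8×7823 = 1.438×10^6 N.

F_allow = 1440 kN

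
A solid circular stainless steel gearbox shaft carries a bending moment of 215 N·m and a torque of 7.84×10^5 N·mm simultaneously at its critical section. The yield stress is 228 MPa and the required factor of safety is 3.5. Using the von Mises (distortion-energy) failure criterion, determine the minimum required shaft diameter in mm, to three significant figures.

σ_allow = σ_y/n = 228/3.5 = 65.14 MPa.
For a solid shaft σ_b = 32M/(πd³) and τ = 16T/(πd³), so the von Mises stress is σ' = (16/πd³)·√(4M²+3T²).
√(4M²+3T²) = √(4×(215000)² + 3×(784000)²) = 1.424×10^6 N·mm.
d³ = 16×1.424×10^6/(π×65.14) = 111400 mm³.
d = 48.11 mm.

d = 48.1 mm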